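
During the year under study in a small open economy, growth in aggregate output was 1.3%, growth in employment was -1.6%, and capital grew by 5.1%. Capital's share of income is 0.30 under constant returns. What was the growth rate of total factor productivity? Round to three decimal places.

Labor's share = 1 − 0.3 = 0.7.
Capital: 0.3 × 5.1 = 1.53 pp.
Employment: 0.7 × (-1.6) = -1.12 pp.
TFP growth = 1.3 − 0.41 = 0.89%.

0.890%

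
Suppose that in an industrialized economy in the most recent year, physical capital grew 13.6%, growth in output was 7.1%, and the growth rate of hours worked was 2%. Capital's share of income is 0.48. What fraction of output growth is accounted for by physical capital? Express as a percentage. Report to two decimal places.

Physical capital contributed 0.48 × 13.6 = 6.528 pp.
Share of growth = 6.528 / 7.1 × 100 = 91.9437%.

91.94%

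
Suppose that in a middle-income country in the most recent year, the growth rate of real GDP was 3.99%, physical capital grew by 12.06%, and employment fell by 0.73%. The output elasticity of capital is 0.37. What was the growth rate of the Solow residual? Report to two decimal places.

Labor's share = 1 − 0.37 = 0.63.
Physical capital: 0.37 × 12.06 = 4.4622 pp.
Employment: 0.63 × (-0.73) = -0.4599 pp.
TFP growth = 3.99 − 4.0023 = -0.0123%.

-0.01%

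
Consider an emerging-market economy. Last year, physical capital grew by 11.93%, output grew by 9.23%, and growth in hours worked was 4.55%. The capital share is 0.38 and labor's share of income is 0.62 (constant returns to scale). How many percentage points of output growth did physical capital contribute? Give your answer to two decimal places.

Contribution = share × growth = 0.38 × 11.93 = 4.5334 pp.

4.53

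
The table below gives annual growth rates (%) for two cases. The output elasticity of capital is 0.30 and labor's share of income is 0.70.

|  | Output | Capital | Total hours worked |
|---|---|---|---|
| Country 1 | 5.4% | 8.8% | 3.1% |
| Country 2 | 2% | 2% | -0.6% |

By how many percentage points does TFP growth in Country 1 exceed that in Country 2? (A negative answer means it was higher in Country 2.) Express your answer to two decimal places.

Labor's share = 1 − 0.3 = 0.7.
Country 1: TFP = 5.4 − 2.64 − 2.17 = 0.59%.
Country 2: TFP = 2 − 0.6 + 0.42 = 1.82%.
Difference = 0.59 − (1.82) = -1.23 pp.

-1.23 percentage points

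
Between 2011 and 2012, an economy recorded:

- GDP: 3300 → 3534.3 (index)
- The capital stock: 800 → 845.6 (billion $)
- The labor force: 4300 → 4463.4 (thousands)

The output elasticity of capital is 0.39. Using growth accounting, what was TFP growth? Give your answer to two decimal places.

GDP growth = (3534.3 − 3300) / 3300 = 7.1%.
The capital stock growth = (845.6 − 800) / 800 = 5.7%.
The labor force growth = (4463.4 − 4300) / 4300 = 3.8%.
Labor's share = 1 − 0.39 = 0.61.
The capital stock: 0.39 × 5.7 = 2.223 pp.
The labor force: 0.61 × 3.8 = 2.318 pp.
TFP growth = 7.1 − 4.541 = 2.559%.

2.56%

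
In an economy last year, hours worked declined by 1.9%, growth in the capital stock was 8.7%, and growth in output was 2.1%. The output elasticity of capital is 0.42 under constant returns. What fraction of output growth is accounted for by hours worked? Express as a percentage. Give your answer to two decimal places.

Labor's share = 1 − 0.42 = 0.58.
Hours worked contributed 0.58 × (-1.9) = -1.102 pp.
Share of growth = -1.102 / 2.1 × 100 = -52.4762%.

-52.48%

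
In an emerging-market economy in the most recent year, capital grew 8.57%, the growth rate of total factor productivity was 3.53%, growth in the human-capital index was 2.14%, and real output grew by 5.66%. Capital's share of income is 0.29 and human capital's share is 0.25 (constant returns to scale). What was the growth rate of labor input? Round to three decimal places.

-1.935%

Labor's share = 1 − 0.29 − 0.25 = 0.46.
gY = gA + 0.29×8.57 + 0.25×2.14 + 0.46×g.
0.46×g = 5.66 − 3.53 − 3.0203 = -0.8903.
g = -0.8903 / 0.46 = -1.93543%.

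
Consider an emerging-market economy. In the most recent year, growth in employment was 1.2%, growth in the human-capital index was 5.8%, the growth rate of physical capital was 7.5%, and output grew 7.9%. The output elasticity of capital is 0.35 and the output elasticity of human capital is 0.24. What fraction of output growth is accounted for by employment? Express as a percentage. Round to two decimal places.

Labor's share = 1 − 0.35 − 0.24 = 0.41.
Employment contributed 0.41 × 1.2 = 0.492 pp.
Share of growth = 0.492 / 7.9 × 100 = 6.2278%.

Employment accounted for 6.23% of growth.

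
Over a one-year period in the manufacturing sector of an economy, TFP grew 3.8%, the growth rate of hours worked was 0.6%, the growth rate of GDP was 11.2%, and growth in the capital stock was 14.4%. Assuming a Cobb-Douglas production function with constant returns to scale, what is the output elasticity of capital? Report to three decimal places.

The output elasticity of capital is 0.493.

gY = gA + α·gK + (1−α)·gL, so gY − gA − gL = α(gK − gL).
11.2 − 3.8 − 0.6 = α × (14.4 − 0.6).
6.8 = 13.8 α, so α = 0.49275.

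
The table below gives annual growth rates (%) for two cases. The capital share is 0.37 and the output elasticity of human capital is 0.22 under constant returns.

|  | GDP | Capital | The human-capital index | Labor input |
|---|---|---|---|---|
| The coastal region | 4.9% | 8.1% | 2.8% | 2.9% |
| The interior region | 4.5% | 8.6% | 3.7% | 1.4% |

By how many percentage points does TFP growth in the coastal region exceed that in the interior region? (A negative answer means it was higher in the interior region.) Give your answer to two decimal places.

Labor's share = 1 − 0.37 − 0.22 = 0.41.
The coastal region: TFP = 4.9 − 2.997 − 0.616 − 1.189 = 0.098%.
The interior region: TFP = 4.5 − 3.182 − 0.814 − 0.574 = -0.07%.
Difference = 0.098 − (-0.07) = 0.168 pp.

0.17 percentage points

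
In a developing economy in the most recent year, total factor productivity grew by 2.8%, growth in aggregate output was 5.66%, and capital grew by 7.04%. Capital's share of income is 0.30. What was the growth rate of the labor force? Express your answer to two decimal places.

Labor's share = 1 − 0.3 = 0.7.
gY = gA + 0.3×7.04 + 0.7×g.
0.7×g = 5.66 − 2.8 − 2.112 = 0.748.
g = 0.748 / 0.7 = 1.0686%.

1.07%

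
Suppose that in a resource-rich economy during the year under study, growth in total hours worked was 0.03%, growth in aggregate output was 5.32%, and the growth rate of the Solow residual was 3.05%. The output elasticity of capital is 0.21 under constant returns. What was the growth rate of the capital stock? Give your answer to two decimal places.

Labor's share = 1 − 0.21 = 0.79.
gY = gA + 0.79×0.03 + 0.21×g.
0.21×g = 5.32 − 3.05 − 0.0237 = 2.2463.
g = 2.2463 / 0.21 = 10.6967%.

The capital stock growth was 10.70%.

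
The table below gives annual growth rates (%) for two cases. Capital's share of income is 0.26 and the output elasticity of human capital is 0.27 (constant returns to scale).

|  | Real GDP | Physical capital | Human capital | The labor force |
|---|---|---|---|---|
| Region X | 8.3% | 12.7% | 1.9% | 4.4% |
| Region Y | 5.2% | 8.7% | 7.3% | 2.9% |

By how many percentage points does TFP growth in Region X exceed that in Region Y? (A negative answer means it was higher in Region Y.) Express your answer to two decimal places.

2.81 percentage points

Labor's share = 1 − 0.26 − 0.27 = 0.47.
Region X: TFP = 8.3 − 3.302 − 0.513 − 2.068 = 2.417%.
Region Y: TFP = 5.2 − 2.262 − 1.971 − 1.363 = -0.396%.
Difference = 2.417 − (-0.396) = 2.813 pp.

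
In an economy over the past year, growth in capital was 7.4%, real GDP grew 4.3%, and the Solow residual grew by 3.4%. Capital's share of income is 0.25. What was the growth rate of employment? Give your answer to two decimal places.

-1.27%

Labor's share = 1 − 0.25 = 0.75.
gY = gA + 0.25×7.4 + 0.75×g.
0.75×g = 4.3 − 3.4 − 1.85 = -0.95.
g = -0.95 / 0.75 = -1.2667%.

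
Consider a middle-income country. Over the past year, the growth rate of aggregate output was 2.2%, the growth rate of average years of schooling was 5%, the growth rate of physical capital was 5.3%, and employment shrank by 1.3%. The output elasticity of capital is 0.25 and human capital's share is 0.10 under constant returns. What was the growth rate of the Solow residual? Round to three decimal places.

The Solow residual grew 1.220%.

Labor's share = 1 − 0.25 − 0.1 = 0.65.
Physical capital: 0.25 × 5.3 = 1.325 pp.
Average years of schooling: 0.1 × 5 = 0.5 pp.
Employment: 0.65 × (-1.3) = -0.845 pp.
TFP growth = 2.2 − 0.98 = 1.22%.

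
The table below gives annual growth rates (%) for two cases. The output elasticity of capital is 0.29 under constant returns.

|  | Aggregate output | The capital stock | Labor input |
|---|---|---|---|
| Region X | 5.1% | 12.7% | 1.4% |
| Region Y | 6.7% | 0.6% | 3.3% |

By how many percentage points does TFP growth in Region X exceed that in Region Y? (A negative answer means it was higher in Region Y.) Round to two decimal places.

-3.76 percentage points

Labor's share = 1 − 0.29 = 0.71.
Region X: TFP = 5.1 − 3.683 − 0.994 = 0.423%.
Region Y: TFP = 6.7 − 0.174 − 2.343 = 4.183%.
Difference = 0.423 − (4.183) = -3.76 pp.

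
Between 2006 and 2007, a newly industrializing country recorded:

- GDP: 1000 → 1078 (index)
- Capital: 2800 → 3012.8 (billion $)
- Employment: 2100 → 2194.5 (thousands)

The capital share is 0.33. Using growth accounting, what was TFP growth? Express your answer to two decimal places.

GDP growth = (1078 − 1000) / 1000 = 7.8%.
Capital growth = (3012.8 − 2800) / 2800 = 7.6%.
Employment growth = (2194.5 − 2100) / 2100 = 4.5%.
Labor's share = 1 − 0.33 = 0.67.
Capital: 0.33 × 7.6 = 2.508 pp.
Employment: 0.67 × 4.5 = 3.015 pp.
TFP growth = 7.8 − 5.523 = 2.277%.

TFP grew 2.28%.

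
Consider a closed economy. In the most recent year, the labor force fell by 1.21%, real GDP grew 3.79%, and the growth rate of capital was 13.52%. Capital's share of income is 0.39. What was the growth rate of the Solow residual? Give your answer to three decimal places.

-0.745%

Labor's share = 1 − 0.39 = 0.61.
Capital: 0.39 × 13.52 = 5.2728 pp.
The labor force: 0.61 × (-1.21) = -0.7381 pp.
TFP growth = 3.79 − 4.5347 = -0.7447%.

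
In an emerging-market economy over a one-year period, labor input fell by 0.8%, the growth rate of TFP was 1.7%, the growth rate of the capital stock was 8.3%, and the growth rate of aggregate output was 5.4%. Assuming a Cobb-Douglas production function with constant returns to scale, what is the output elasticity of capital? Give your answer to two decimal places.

gY = gA + α·gK + (1−α)·gL, so gY − gA − gL = α(gK − gL).
5.4 − 1.7 + 0.8 = α × (8.3 − (-0.8)).
4.5 = 9.1 α, so α = 0.4945.

α = 0.49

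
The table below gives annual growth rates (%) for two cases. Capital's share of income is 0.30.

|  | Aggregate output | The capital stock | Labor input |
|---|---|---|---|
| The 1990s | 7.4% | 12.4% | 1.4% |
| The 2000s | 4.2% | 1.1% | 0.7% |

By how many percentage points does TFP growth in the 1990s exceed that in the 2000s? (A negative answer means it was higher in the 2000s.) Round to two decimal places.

Labor's share = 1 − 0.3 = 0.7.
The 1990s: TFP = 7.4 − 3.72 − 0.98 = 2.7%.
The 2000s: TFP = 4.2 − 0.33 − 0.49 = 3.38%.
Difference = 2.7 − (3.38) = -0.68 pp.

-0.68 percentage points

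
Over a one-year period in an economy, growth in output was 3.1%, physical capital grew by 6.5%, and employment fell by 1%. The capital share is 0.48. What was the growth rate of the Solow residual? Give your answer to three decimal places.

Labor's share = 1 − 0.48 = 0.52.
Physical capital: 0.48 × 6.5 = 3.12 pp.
Employment: 0.52 × (-1) = -0.52 pp.
TFP growth = 3.1 − 2.6 = 0.5%.

The Solow residual grew 0.500%.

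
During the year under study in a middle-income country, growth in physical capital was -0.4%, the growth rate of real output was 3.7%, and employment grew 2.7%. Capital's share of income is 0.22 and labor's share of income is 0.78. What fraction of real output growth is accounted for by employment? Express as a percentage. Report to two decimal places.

Employment accounted for 56.92% of growth.

Labor's share = 1 − 0.22 = 0.78.
Employment contributed 0.78 × 2.7 = 2.106 pp.
Share of growth = 2.106 / 3.7 × 100 = 56.9189%.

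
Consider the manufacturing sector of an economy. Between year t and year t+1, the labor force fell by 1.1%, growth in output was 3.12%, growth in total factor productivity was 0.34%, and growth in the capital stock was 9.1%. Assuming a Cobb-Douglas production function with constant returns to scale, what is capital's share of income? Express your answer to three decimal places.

0.380

gY = gA + α·gK + (1−α)·gL, so gY − gA − gL = α(gK − gL).
3.12 − 0.34 + 1.1 = α × (9.1 − (-1.1)).
3.88 = 10.2 α, so α = 0.38039.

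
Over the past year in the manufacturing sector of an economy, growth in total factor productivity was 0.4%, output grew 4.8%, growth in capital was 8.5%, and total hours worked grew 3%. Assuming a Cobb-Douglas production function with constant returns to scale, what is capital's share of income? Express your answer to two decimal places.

0.25

gY = gA + α·gK + (1−α)·gL, so gY − gA − gL = α(gK − gL).
4.8 − 0.4 − 3 = α × (8.5 − 3).
1.4 = 5.5 α, so α = 0.2545.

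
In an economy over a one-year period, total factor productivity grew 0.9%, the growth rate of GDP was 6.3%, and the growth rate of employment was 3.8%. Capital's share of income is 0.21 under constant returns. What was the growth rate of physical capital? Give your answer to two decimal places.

Labor's share = 1 − 0.21 = 0.79.
gY = gA + 0.79×3.8 + 0.21×g.
0.21×g = 6.3 − 0.9 − 3.002 = 2.398.
g = 2.398 / 0.21 = 11.419%.

11.42%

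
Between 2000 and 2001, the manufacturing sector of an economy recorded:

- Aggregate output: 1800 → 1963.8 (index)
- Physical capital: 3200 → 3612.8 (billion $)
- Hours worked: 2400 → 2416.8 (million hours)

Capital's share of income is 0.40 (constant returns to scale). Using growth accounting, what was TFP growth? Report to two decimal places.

3.52%

Aggregate output growth = (1963.8 − 1800) / 1800 = 9.1%.
Physical capital growth = (3612.8 − 3200) / 3200 = 12.9%.
Hours worked growth = (2416.8 − 2400) / 2400 = 0.7%.
Labor's share = 1 − 0.4 = 0.6.
Physical capital: 0.4 × 12.9 = 5.16 pp.
Hours worked: 0.6 × 0.7 = 0.42 pp.
TFP growth = 9.1 − 5.58 = 3.52%.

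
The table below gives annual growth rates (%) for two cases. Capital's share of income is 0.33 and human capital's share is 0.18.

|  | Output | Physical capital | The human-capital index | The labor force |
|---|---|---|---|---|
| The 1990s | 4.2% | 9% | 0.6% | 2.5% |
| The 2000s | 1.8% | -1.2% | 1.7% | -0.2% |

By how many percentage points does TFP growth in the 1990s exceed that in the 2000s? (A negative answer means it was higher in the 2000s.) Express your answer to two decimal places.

-2.09 percentage points

Labor's share = 1 − 0.33 − 0.18 = 0.49.
The 1990s: TFP = 4.2 − 2.97 − 0.108 − 1.225 = -0.103%.
The 2000s: TFP = 1.8 + 0.396 − 0.306 + 0.098 = 1.988%.
Difference = -0.103 − (1.988) = -2.091 pp.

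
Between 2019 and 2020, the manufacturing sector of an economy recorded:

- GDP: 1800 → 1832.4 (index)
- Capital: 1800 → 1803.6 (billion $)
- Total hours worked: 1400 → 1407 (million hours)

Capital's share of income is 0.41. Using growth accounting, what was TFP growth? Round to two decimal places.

GDP growth = (1832.4 − 1800) / 1800 = 1.8%.
Capital growth = (1803.6 − 1800) / 1800 = 0.2%.
Total hours worked growth = (1407 − 1400) / 1400 = 0.5%.
Labor's share = 1 − 0.41 = 0.59.
Capital: 0.41 × 0.2 = 0.082 pp.
Total hours worked: 0.59 × 0.5 = 0.295 pp.
TFP growth = 1.8 − 0.377 = 1.423%.

1.42%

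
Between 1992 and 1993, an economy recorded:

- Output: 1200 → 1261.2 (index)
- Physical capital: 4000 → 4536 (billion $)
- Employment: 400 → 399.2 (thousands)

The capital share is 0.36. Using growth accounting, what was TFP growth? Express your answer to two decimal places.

TFP growth was 0.40%.

Output growth = (1261.2 − 1200) / 1200 = 5.1%.
Physical capital growth = (4536 − 4000) / 4000 = 13.4%.
Employment growth = (399.2 − 400) / 400 = -0.2%.
Labor's share = 1 − 0.36 = 0.64.
Physical capital: 0.36 × 13.4 = 4.824 pp.
Employment: 0.64 × (-0.2) = -0.128 pp.
TFP growth = 5.1 − 4.696 = 0.404%.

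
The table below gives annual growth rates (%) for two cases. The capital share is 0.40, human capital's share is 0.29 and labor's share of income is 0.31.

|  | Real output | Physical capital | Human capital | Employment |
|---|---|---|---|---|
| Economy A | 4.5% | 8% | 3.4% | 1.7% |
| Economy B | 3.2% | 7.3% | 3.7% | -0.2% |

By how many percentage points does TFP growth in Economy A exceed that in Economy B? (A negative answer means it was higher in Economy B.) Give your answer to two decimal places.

0.52 percentage points

Labor's share = 1 − 0.4 − 0.29 = 0.31.
Economy A: TFP = 4.5 − 3.2 − 0.986 − 0.527 = -0.213%.
Economy B: TFP = 3.2 − 2.92 − 1.073 + 0.062 = -0.731%.
Difference = -0.213 − (-0.731) = 0.518 pp.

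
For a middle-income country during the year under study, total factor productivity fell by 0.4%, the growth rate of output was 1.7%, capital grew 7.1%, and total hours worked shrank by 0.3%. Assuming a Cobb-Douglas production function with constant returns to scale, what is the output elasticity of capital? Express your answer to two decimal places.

gY = gA + α·gK + (1−α)·gL, so gY − gA − gL = α(gK − gL).
1.7 + 0.4 + 0.3 = α × (7.1 − (-0.3)).
2.4 = 7.4 α, so α = 0.3243.

0.32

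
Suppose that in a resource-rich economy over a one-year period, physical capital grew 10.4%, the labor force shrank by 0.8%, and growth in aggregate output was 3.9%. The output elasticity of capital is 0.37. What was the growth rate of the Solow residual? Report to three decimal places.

Labor's share = 1 − 0.37 = 0.63.
Physical capital: 0.37 × 10.4 = 3.848 pp.
The labor force: 0.63 × (-0.8) = -0.504 pp.
TFP growth = 3.9 − 3.344 = 0.556%.

0.556%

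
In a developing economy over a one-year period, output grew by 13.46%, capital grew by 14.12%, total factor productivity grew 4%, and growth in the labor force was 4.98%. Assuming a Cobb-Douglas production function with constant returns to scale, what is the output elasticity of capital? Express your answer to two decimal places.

The output elasticity of capital is 0.49.

gY = gA + α·gK + (1−α)·gL, so gY − gA − gL = α(gK − gL).
13.46 − 4 − 4.98 = α × (14.12 − 4.98).
4.48 = 9.14 α, so α = 0.4902.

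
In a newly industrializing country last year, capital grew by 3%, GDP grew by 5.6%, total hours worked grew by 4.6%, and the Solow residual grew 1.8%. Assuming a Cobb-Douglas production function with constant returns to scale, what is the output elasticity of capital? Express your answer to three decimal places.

gY = gA + α·gK + (1−α)·gL, so gY − gA − gL = α(gK − gL).
5.6 − 1.8 − 4.6 = α × (3 − 4.6).
-0.8 = -1.6 α, so α = 0.5.

The output elasticity of capital is 0.500.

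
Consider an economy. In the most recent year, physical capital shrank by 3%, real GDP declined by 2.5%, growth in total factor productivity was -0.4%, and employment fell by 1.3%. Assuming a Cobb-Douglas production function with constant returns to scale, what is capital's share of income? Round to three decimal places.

gY = gA + α·gK + (1−α)·gL, so gY − gA − gL = α(gK − gL).
-2.5 + 0.4 + 1.3 = α × (-3 − (-1.3)).
-0.8 = -1.7 α, so α = 0.47059.

Capital's share of income is 0.471.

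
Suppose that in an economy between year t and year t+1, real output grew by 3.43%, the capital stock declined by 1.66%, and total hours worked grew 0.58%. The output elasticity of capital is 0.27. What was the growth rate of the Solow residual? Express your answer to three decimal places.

Labor's share = 1 − 0.27 = 0.73.
The capital stock: 0.27 × (-1.66) = -0.4482 pp.
Total hours worked: 0.73 × 0.58 = 0.4234 pp.
TFP growth = 3.43 + 0.0248 = 3.4548%.

3.455%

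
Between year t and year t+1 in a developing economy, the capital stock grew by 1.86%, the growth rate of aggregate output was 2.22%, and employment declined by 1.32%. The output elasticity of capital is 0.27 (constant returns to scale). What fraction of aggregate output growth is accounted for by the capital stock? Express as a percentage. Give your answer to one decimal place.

22.6%

The capital stock contributed 0.27 × 1.86 = 0.5022 pp.
Share of growth = 0.5022 / 2.22 × 100 = 22.622%.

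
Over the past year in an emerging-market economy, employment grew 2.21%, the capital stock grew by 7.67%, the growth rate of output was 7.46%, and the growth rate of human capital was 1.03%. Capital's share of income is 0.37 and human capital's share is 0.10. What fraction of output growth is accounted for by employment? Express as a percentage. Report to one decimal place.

15.7%

Labor's share = 1 − 0.37 − 0.1 = 0.53.
Employment contributed 0.53 × 2.21 = 1.1713 pp.
Share of growth = 1.1713 / 7.46 × 100 = 15.701%.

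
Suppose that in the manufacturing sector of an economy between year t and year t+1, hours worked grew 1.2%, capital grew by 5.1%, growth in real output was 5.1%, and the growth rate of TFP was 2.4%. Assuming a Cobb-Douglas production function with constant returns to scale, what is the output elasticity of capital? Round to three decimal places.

The output elasticity of capital is 0.385.

gY = gA + α·gK + (1−α)·gL, so gY − gA − gL = α(gK − gL).
5.1 − 2.4 − 1.2 = α × (5.1 − 1.2).
1.5 = 3.9 α, so α = 0.38462.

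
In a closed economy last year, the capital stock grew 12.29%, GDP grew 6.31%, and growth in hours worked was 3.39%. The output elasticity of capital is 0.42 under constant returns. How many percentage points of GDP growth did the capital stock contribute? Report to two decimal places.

5.16 percentage points

Contribution = share × growth = 0.42 × 12.29 = 5.1618 pp.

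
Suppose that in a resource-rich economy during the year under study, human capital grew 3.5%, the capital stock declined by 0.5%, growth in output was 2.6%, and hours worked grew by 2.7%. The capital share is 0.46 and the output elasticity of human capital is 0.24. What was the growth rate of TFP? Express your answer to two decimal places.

Labor's share = 1 − 0.46 − 0.24 = 0.3.
The capital stock: 0.46 × (-0.5) = -0.23 pp.
Human capital: 0.24 × 3.5 = 0.84 pp.
Hours worked: 0.3 × 2.7 = 0.81 pp.
TFP growth = 2.6 − 1.42 = 1.18%.

1.18%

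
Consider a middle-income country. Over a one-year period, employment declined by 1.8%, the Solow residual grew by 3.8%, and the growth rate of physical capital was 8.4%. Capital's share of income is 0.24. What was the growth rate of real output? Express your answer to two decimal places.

4.45%

Labor's share = 1 − 0.24 = 0.76.
Physical capital: 0.24 × 8.4 = 2.016 pp.
Employment: 0.76 × (-1.8) = -1.368 pp.
Output growth = 3.8 + 0.648 = 4.448%.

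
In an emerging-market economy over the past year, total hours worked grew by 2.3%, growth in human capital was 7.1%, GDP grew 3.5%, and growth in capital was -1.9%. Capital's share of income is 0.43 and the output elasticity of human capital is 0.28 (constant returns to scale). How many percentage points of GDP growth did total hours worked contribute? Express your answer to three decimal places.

Labor's share = 1 − 0.43 − 0.28 = 0.29.
Contribution = share × growth = 0.29 × 2.3 = 0.667 pp.

0.667 pp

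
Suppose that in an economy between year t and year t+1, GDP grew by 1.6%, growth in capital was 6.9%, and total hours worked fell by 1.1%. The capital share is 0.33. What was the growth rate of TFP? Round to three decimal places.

Labor's share = 1 − 0.33 = 0.67.
Capital: 0.33 × 6.9 = 2.277 pp.
Total hours worked: 0.67 × (-1.1) = -0.737 pp.
TFP growth = 1.6 − 1.54 = 0.06%.

0.060%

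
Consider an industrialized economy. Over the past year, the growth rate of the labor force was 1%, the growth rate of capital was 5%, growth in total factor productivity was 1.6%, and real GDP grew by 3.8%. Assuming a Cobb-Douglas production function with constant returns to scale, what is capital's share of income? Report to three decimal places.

Capital's share of income is 0.300.

gY = gA + α·gK + (1−α)·gL, so gY − gA − gL = α(gK − gL).
3.8 − 1.6 − 1 = α × (5 − 1).
1.2 = 4 α, so α = 0.3.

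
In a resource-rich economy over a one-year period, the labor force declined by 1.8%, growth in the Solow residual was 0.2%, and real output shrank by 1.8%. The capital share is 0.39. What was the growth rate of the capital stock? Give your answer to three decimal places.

Labor's share = 1 − 0.39 = 0.61.
gY = gA + 0.61×(-1.8) + 0.39×g.
0.39×g = -1.8 − 0.2 + 1.098 = -0.902.
g = -0.902 / 0.39 = -2.31282%.

-2.313%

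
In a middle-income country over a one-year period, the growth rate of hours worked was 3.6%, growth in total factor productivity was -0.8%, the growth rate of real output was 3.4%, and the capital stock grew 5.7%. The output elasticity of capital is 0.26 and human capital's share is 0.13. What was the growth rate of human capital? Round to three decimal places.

4.015%

Labor's share = 1 − 0.26 − 0.13 = 0.61.
gY = gA + 0.26×5.7 + 0.61×3.6 + 0.13×g.
0.13×g = 3.4 + 0.8 − 3.678 = 0.522.
g = 0.522 / 0.13 = 4.01538%.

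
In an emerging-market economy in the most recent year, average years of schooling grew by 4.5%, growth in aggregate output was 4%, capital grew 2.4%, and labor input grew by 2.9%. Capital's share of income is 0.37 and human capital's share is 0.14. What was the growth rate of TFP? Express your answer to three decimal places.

Labor's share = 1 − 0.37 − 0.14 = 0.49.
Capital: 0.37 × 2.4 = 0.888 pp.
Average years of schooling: 0.14 × 4.5 = 0.63 pp.
Labor input: 0.49 × 2.9 = 1.421 pp.
TFP growth = 4 − 2.939 = 1.061%.

1.061%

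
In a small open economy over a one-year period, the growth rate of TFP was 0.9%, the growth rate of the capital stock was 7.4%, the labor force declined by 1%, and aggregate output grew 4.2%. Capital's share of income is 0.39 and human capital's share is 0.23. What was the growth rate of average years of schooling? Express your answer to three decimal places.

Average years of schooling growth was 3.452%.

Labor's share = 1 − 0.39 − 0.23 = 0.38.
gY = gA + 0.39×7.4 + 0.38×(-1) + 0.23×g.
0.23×g = 4.2 − 0.9 − 2.506 = 0.794.
g = 0.794 / 0.23 = 3.45217%.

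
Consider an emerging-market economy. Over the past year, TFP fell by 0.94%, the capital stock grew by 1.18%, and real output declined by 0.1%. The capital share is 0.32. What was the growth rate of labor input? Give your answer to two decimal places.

0.68%

Labor's share = 1 − 0.32 = 0.68.
gY = gA + 0.32×1.18 + 0.68×g.
0.68×g = -0.1 + 0.94 − 0.3776 = 0.4624.
g = 0.4624 / 0.68 = 0.68%.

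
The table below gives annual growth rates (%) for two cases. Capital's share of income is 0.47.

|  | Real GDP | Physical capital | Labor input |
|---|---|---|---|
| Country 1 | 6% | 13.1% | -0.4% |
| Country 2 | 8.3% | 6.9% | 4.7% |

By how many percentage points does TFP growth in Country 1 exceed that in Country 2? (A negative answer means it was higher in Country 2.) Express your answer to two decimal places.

Labor's share = 1 − 0.47 = 0.53.
Country 1: TFP = 6 − 6.157 + 0.212 = 0.055%.
Country 2: TFP = 8.3 − 3.243 − 2.491 = 2.566%.
Difference = 0.055 − (2.566) = -2.511 pp.

-2.51 percentage points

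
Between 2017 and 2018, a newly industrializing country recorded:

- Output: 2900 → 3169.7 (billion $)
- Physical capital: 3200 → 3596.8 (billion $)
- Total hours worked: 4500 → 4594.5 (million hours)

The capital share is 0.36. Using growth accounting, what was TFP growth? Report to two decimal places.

Output growth = (3169.7 − 2900) / 2900 = 9.3%.
Physical capital growth = (3596.8 − 3200) / 3200 = 12.4%.
Total hours worked growth = (4594.5 − 4500) / 4500 = 2.1%.
Labor's share = 1 − 0.36 = 0.64.
Physical capital: 0.36 × 12.4 = 4.464 pp.
Total hours worked: 0.64 × 2.1 = 1.344 pp.
TFP growth = 9.3 − 5.808 = 3.492%.

3.49%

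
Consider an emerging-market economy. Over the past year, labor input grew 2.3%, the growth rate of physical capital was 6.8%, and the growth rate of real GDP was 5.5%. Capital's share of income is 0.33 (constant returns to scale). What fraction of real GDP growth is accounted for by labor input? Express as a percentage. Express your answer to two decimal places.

28.02%

Labor's share = 1 − 0.33 = 0.67.
Labor input contributed 0.67 × 2.3 = 1.541 pp.
Share of growth = 1.541 / 5.5 × 100 = 28.0182%.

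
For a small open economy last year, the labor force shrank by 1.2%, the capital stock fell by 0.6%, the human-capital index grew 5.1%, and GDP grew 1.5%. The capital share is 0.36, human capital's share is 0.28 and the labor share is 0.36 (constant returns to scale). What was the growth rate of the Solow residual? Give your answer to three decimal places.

Labor's share = 1 − 0.36 − 0.28 = 0.36.
The capital stock: 0.36 × (-0.6) = -0.216 pp.
The human-capital index: 0.28 × 5.1 = 1.428 pp.
The labor force: 0.36 × (-1.2) = -0.432 pp.
TFP growth = 1.5 − 0.78 = 0.72%.

0.720%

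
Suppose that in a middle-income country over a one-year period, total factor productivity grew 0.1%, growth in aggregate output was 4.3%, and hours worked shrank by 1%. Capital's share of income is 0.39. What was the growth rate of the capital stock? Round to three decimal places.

Labor's share = 1 − 0.39 = 0.61.
gY = gA + 0.61×(-1) + 0.39×g.
0.39×g = 4.3 − 0.1 + 0.61 = 4.81.
g = 4.81 / 0.39 = 12.33333%.

12.333%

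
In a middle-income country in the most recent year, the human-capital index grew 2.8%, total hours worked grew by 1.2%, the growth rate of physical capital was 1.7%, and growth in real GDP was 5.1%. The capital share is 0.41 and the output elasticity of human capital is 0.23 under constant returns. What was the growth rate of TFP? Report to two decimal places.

Labor's share = 1 − 0.41 − 0.23 = 0.36.
Physical capital: 0.41 × 1.7 = 0.697 pp.
The human-capital index: 0.23 × 2.8 = 0.644 pp.
Total hours worked: 0.36 × 1.2 = 0.432 pp.
TFP growth = 5.1 − 1.773 = 3.327%.

3.33%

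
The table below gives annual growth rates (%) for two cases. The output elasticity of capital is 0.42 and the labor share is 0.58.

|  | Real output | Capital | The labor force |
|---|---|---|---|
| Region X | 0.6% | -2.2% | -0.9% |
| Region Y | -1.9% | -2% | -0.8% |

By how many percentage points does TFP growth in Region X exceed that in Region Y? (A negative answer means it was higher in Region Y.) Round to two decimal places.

Labor's share = 1 − 0.42 = 0.58.
Region X: TFP = 0.6 + 0.924 + 0.522 = 2.046%.
Region Y: TFP = -1.9 + 0.84 + 0.464 = -0.596%.
Difference = 2.046 − (-0.596) = 2.642 pp.

2.64 percentage points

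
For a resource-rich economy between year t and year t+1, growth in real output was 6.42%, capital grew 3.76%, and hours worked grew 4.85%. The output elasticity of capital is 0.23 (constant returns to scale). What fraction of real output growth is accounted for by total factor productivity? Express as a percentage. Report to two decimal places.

Total factor productivity accounted for 28.36% of growth.

Labor's share = 1 − 0.23 = 0.77.
Capital: 0.23 × 3.76 = 0.8648 pp.
Hours worked: 0.77 × 4.85 = 3.7345 pp.
TFP growth = 6.42 − 4.5993 = 1.8207%.
TFP share of growth = 1.8207 / 6.42 × 100 = 28.3598%.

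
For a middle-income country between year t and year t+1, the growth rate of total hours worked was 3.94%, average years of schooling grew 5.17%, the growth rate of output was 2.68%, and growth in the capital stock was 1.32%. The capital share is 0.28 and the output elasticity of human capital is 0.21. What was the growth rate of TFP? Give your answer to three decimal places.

Labor's share = 1 − 0.28 − 0.21 = 0.51.
The capital stock: 0.28 × 1.32 = 0.3696 pp.
Average years of schooling: 0.21 × 5.17 = 1.0857 pp.
Total hours worked: 0.51 × 3.94 = 2.0094 pp.
TFP growth = 2.68 − 3.4647 = -0.7847%.

-0.785%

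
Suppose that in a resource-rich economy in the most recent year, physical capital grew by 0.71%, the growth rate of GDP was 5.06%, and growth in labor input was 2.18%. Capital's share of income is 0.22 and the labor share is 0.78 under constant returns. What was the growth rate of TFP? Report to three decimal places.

3.203%

Labor's share = 1 − 0.22 = 0.78.
Physical capital: 0.22 × 0.71 = 0.1562 pp.
Labor input: 0.78 × 2.18 = 1.7004 pp.
TFP growth = 5.06 − 1.8566 = 3.2034%.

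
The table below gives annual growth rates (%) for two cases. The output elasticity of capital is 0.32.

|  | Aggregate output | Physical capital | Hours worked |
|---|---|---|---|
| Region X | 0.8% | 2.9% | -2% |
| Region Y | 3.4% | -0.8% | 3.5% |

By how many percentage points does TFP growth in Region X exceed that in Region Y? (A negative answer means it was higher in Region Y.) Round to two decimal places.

-0.04 percentage points

Labor's share = 1 − 0.32 = 0.68.
Region X: TFP = 0.8 − 0.928 + 1.36 = 1.232%.
Region Y: TFP = 3.4 + 0.256 − 2.38 = 1.276%.
Difference = 1.232 − (1.276) = -0.044 pp.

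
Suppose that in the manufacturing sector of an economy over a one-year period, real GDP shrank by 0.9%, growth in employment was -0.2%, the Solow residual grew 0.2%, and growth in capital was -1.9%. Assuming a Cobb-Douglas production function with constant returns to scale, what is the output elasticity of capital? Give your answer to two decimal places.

gY = gA + α·gK + (1−α)·gL, so gY − gA − gL = α(gK − gL).
-0.9 − 0.2 + 0.2 = α × (-1.9 − (-0.2)).
-0.9 = -1.7 α, so α = 0.5294.

α = 0.53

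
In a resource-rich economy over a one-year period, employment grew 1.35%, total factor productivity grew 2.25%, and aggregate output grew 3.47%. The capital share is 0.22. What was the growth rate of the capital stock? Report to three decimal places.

Labor's share = 1 − 0.22 = 0.78.
gY = gA + 0.78×1.35 + 0.22×g.
0.22×g = 3.47 − 2.25 − 1.053 = 0.167.
g = 0.167 / 0.22 = 0.75909%.

0.759%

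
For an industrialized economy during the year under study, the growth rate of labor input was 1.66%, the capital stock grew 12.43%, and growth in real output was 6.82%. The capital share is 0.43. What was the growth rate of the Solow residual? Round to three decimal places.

The Solow residual growth was 0.529%.

Labor's share = 1 − 0.43 = 0.57.
The capital stock: 0.43 × 12.43 = 5.3449 pp.
Labor input: 0.57 × 1.66 = 0.9462 pp.
TFP growth = 6.82 − 6.2911 = 0.5289%.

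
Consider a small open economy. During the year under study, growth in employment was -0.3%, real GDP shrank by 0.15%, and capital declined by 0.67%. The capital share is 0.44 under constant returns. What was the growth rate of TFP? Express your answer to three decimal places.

TFP grew 0.313%.

Labor's share = 1 − 0.44 = 0.56.
Capital: 0.44 × (-0.67) = -0.2948 pp.
Employment: 0.56 × (-0.3) = -0.168 pp.
TFP growth = -0.15 + 0.4628 = 0.3128%.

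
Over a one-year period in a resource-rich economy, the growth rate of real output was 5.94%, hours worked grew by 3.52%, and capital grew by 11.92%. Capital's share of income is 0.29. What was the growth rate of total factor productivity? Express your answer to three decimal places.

Labor's share = 1 − 0.29 = 0.71.
Capital: 0.29 × 11.92 = 3.4568 pp.
Hours worked: 0.71 × 3.52 = 2.4992 pp.
TFP growth = 5.94 − 5.956 = -0.016%.

-0.016%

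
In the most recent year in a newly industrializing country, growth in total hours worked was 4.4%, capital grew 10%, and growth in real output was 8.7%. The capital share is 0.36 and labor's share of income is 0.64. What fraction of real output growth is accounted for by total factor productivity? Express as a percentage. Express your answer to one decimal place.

Total factor productivity accounted for 26.3% of growth.

Labor's share = 1 − 0.36 = 0.64.
Capital: 0.36 × 10 = 3.6 pp.
Total hours worked: 0.64 × 4.4 = 2.816 pp.
TFP growth = 8.7 − 6.416 = 2.284%.
TFP share of growth = 2.284 / 8.7 × 100 = 26.253%.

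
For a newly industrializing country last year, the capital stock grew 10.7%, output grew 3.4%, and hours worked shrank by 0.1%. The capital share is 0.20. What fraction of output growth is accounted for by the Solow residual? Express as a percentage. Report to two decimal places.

The Solow residual accounted for 39.41% of growth.

Labor's share = 1 − 0.2 = 0.8.
The capital stock: 0.2 × 10.7 = 2.14 pp.
Hours worked: 0.8 × (-0.1) = -0.08 pp.
TFP growth = 3.4 − 2.06 = 1.34%.
TFP share of growth = 1.34 / 3.4 × 100 = 39.4118%.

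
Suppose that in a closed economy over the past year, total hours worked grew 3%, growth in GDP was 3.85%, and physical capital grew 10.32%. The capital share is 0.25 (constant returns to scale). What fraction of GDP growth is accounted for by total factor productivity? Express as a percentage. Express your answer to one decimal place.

Total factor productivity accounted for -25.5% of growth.

Labor's share = 1 − 0.25 = 0.75.
Physical capital: 0.25 × 10.32 = 2.58 pp.
Total hours worked: 0.75 × 3 = 2.25 pp.
TFP growth = 3.85 − 4.83 = -0.98%.
TFP share of growth = -0.98 / 3.85 × 100 = -25.455%.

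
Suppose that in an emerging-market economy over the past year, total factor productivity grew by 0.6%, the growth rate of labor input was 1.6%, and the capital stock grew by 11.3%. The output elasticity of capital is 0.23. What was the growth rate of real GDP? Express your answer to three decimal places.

4.431%

Labor's share = 1 − 0.23 = 0.77.
The capital stock: 0.23 × 11.3 = 2.599 pp.
Labor input: 0.77 × 1.6 = 1.232 pp.
Output growth = 0.6 + 3.831 = 4.431%.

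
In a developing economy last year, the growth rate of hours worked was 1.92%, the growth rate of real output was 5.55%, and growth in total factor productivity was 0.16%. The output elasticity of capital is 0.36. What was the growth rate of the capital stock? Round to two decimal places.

11.56%

Labor's share = 1 − 0.36 = 0.64.
gY = gA + 0.64×1.92 + 0.36×g.
0.36×g = 5.55 − 0.16 − 1.2288 = 4.1612.
g = 4.1612 / 0.36 = 11.5589%.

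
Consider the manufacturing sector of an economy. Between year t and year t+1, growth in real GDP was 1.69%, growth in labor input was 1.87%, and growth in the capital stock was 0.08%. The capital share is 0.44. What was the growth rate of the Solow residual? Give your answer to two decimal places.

Labor's share = 1 − 0.44 = 0.56.
The capital stock: 0.44 × 0.08 = 0.0352 pp.
Labor input: 0.56 × 1.87 = 1.0472 pp.
TFP growth = 1.69 − 1.0824 = 0.6076%.

0.61%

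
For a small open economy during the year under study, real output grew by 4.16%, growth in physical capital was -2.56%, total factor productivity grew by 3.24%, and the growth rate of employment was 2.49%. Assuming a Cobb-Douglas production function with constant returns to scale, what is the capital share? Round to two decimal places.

α = 0.31

gY = gA + α·gK + (1−α)·gL, so gY − gA − gL = α(gK − gL).
4.16 − 3.24 − 2.49 = α × (-2.56 − 2.49).
-1.57 = -5.05 α, so α = 0.3109.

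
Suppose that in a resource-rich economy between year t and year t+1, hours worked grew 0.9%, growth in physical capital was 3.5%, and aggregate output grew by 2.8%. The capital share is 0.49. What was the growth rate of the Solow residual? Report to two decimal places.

Labor's share = 1 − 0.49 = 0.51.
Physical capital: 0.49 × 3.5 = 1.715 pp.
Hours worked: 0.51 × 0.9 = 0.459 pp.
TFP growth = 2.8 − 2.174 = 0.626%.

0.63%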